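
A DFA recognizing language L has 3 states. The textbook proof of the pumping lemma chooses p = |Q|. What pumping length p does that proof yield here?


Pumping lemma for regular languages (standard proof):
Take p = |Q|, the number of DFA states.
Any string of length >= |Q| passes through |Q|+1 states while reading its first |Q| symbols,
so by pigeonhole some state repeats, giving the loop that can be pumped.
Here |Q| = 3
Therefore the proof uses p = 3

3


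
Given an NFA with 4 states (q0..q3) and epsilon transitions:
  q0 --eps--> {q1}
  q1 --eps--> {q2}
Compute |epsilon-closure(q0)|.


Starting from q0
Initialize closure = {q0}
Follow epsilon from q0 -> add q1
Follow epsilon from q1 -> add q2
Final closure: {q0, q1, q2}
Size = 3

3


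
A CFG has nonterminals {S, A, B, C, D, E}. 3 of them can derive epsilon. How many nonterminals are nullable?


Nonterminals: {S, A, B, C, D, E}
A nonterminal is nullable if it can derive epsilon
Counting nullable nonterminals: 3
Total nullable = 3

3


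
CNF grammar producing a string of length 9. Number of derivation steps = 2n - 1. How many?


Chomsky Normal Form derivation:
String length n = 9
Each step either:
  - Splits a nonterminal into two (n-1 such steps)
  - Converts a nonterminal to terminal (n such steps)
Total = (n-1) + n = 2n - 1
= 2(9) - 1
= 18 - 1
= 17

17


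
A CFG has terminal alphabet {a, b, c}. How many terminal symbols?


Terminal symbols: a, b, c
Counting each: a (#1), b (#2), c (#3)
Total = 3

3


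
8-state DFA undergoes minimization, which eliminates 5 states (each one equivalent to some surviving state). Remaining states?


Original DFA: 8 states
Redundant states removed: 5
Minimized states = original - removed
= 8 - 5
= 3

3


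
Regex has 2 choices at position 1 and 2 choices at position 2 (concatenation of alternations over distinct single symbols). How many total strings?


First group: 2 alternatives
Second group: 2 alternatives
Concatenation: each choice from group 1 pairs with each from group 2
Total = 2 x 2 = 4

4


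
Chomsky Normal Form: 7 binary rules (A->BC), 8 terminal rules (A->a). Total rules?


CNF allows two rule forms:
  A -> BC (binary): 7 rules
  A -> a (terminal): 8 rules
Total = 7 + 8 = 15

15


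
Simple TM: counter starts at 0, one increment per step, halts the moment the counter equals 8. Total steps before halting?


Counter starts at 0. Counting sequence:
  Step 1: counter = 1
  Step 2: counter = 2
  Step 3: counter = 3
  Step 4: counter = 4
  Step 5: counter = 5
  Step 6: counter = 6
  Step 7: counter = 7
  Step 8: counter = 8
Counter reached 8 -> halt
Total steps = 8

8


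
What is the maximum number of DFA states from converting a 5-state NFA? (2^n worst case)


NFA has 5 states
Subset construction: each DFA state = subset of NFA states
Maximum subsets = 2^5
2^5 = 32

32


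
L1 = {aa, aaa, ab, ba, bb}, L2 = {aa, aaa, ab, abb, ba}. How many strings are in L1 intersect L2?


L1 = {aa, aaa, ab, ba, bb}
L2 = {aa, aaa, ab, abb, ba}
Checking each string in L1 against L2:
  'aa': in L2? Yes
  'aaa': in L2? Yes
  'ab': in L2? Yes
  'ba': in L2? Yes
  'bb': in L2? No
Intersection = {aa, aaa, ab, ba}
|L1 ∩ L2| = 4

4


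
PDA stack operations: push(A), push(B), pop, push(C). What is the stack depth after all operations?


Tracing stack operations:
  push(A) -> stack = [A], depth=1
  push(B) -> stack = [A,B], depth=2
  pop -> removed B, stack = [A], depth=1
  push(C) -> stack = [A,C], depth=2
Final depth = 2

2


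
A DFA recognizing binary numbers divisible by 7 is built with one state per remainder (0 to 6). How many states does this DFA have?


Divisibility by 7 is tracked via the remainder mod 7: 0, 1, ..., 6
The construction assigns one state to each remainder
Number of remainders = 7

7


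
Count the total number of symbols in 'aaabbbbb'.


String: 'aaabbbbb'
Counting characters:
  'a' appears 3 time(s)
  'b' appears 5 time(s)
Total length = 3 + 5 = 8

8


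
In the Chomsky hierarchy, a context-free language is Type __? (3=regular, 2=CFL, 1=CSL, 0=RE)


Chomsky hierarchy levels:
  Type 3: Regular (DFA/NFA/regex)
  Type 2: Context-free (PDA)
  Type 1: Context-sensitive
  Type 0: Recursively enumerable (TM)
'context-free' corresponds to Type 2

2


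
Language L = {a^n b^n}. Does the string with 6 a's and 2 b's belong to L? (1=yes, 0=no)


Language requires equal numbers of a's and b's
PDA pushes for each 'a', pops for each 'b'
Number of a's = 6
Number of b's = 2
6 != 2 -> Reject

0


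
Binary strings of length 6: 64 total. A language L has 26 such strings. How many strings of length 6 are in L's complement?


Alphabet: {0,1}
String length: 6
Total strings of length 6 = 2^6 = 64
Strings in L = 26
Complement = total - |L|
= 64 - 26
= 38

38


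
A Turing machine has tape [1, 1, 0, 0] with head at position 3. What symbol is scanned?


Tape: [1, 1, 0, 0]
Positions: 0 1 2 3
Values:    1 1 0 0
Head at position 3
tape[3] = 0

0


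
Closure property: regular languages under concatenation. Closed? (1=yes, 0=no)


Regular languages are closed under:
- Union (DFA product construction)
- Intersection (DFA product construction)
- Complement (swap accept/reject states)
- Concatenation (NFA construction)
- Kleene star (NFA construction)
concatenation is in this list
Therefore: closed

1


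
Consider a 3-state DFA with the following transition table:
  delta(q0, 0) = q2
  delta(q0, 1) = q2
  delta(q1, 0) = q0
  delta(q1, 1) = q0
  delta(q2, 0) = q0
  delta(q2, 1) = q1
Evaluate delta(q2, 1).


Looking up transition function:
delta(q2, 1) in the table
Row: q2, Column: 1
Result: q1

q1


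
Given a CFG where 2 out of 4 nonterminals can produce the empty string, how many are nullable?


Nonterminals: {S, A, B, C}
A nonterminal is nullable if it can derive epsilon
Counting nullable nonterminals: 2
Total nullable = 2

2


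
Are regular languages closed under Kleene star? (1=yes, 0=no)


Regular languages are closed under:
- Union (DFA product construction)
- Intersection (DFA product construction)
- Complement (swap accept/reject states)
- Concatenation (NFA construction)
- Kleene star (NFA construction)
Kleene star is in this list
Therefore: closed

1


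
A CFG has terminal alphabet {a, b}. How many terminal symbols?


Terminal symbols: a, b
Counting each: a (#1), b (#2)
Total = 2

2


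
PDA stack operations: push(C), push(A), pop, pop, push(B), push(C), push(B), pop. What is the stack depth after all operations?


Tracing stack operations:
  push(C) -> stack = [C], depth=1
  push(A) -> stack = [C,A], depth=2
  pop -> removed A, stack = [C], depth=1
  pop -> removed C, stack = [], depth=0
  push(B) -> stack = [B], depth=1
  push(C) -> stack = [B,C], depth=2
  push(B) -> stack = [B,C,B], depth=3
  pop -> removed B, stack = [B,C], depth=2
Final depth = 2

2


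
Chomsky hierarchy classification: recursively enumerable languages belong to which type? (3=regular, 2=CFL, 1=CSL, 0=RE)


Chomsky hierarchy levels:
  Type 3: Regular (DFA/NFA/regex)
  Type 2: Context-free (PDA)
  Type 1: Context-sensitive
  Type 0: Recursively enumerable (TM)
'recursively enumerable' corresponds to Type 0

0


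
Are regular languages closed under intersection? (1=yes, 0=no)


Regular languages are closed under all standard operations:
- Union: Yes (product construction)
- Intersection: Yes (product construction)
- Complement: Yes (swap accept/reject)
- Concatenation: Yes (NFA construction)
Operation: intersection -> Closed

1


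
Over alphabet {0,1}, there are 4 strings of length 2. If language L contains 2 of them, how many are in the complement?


Alphabet: {0,1}
String length: 2
Total strings of length 2 = 2^2 = 4
Strings in L = 2
Complement = total - |L|
= 4 - 2
= 2

2


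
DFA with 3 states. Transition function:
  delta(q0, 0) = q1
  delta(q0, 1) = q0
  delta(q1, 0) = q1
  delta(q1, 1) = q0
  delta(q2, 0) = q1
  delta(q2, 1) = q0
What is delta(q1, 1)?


Looking up transition function:
delta(q1, 1) in the table
Row: q1, Column: 1
Result: q0

q0


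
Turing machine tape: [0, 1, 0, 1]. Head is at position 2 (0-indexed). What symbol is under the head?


Tape: [0, 1, 0, 1]
Positions: 0 1 2 3
Values:    0 1 0 1
Head at position 2
tape[2] = 0

0


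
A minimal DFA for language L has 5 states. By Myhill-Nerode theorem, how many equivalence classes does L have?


Myhill-Nerode theorem:
Number of equivalence classes = number of states in minimal DFA
Minimal DFA states = 5
Therefore equivalence classes = 5

5


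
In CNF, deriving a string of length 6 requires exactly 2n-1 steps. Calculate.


Chomsky Normal Form derivation:
String length n = 6
Each step either:
  - Splits a nonterminal into two (n-1 such steps)
  - Converts a nonterminal to terminal (n such steps)
Total = (n-1) + n = 2n - 1
= 2(6) - 1
= 12 - 1
= 11

11


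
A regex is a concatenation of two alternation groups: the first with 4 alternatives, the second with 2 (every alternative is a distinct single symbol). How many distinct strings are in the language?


First group: 4 alternatives
Second group: 2 alternatives
Concatenation: each choice from group 1 pairs with each from group 2
Total = 4 x 2 = 8

8


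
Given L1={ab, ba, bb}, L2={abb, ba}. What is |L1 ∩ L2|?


L1 = {ab, ba, bb}
L2 = {abb, ba}
Checking each string in L1 against L2:
  'ab': in L2? No
  'ba': in L2? Yes
  'bb': in L2? No
Intersection = {ba}
|L1 ∩ L2| = 1

1


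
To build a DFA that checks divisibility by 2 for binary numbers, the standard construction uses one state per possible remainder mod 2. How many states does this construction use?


Divisibility by 2 is tracked via the remainder mod 2: 0, 1, ..., 1
The construction assigns one state to each remainder
Number of remainders = 2

2


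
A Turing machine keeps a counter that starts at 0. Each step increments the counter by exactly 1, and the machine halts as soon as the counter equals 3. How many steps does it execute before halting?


Counter starts at 0. Counting sequence:
  Step 1: counter = 1
  Step 2: counter = 2
  Step 3: counter = 3
Counter reached 3 -> halt
Total steps = 3

3


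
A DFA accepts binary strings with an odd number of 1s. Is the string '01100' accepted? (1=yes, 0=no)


DFA has 2 states: q_even (start, accept=no) and q_odd
Processing string '01100' character by character:
  Position 0: read '0', 1-count=0 -> q_even (no change)
  Position 1: read '1', 1-count=1 -> q_odd
  Position 2: read '1', 1-count=2 -> q_even
  Position 3: read '0', 1-count=2 -> q_even (no change)
  Position 4: read '0', 1-count=2 -> q_even (no change)
Final state: q_even, total 1s = 2 (even); the DFA requires an odd count -> reject

0


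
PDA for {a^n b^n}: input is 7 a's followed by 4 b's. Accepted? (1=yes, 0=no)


Language requires equal numbers of a's and b's
PDA pushes for each 'a', pops for each 'b'
Number of a's = 7
Number of b's = 4
7 != 4 -> Reject

0


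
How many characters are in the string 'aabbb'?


String: 'aabbb'
Counting characters:
  'a' appears 2 time(s)
  'b' appears 3 time(s)
Total length = 2 + 3 = 5

5


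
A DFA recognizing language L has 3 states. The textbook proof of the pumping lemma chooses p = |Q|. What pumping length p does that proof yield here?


Pumping lemma for regular languages (standard proof):
Take p = |Q|, the number of DFA states.
Any string of length >= |Q| passes through |Q|+1 states while reading its first |Q| symbols,
so by pigeonhole some state repeats, giving the loop that can be pumped.
Here |Q| = 3
Therefore the proof uses p = 3

3


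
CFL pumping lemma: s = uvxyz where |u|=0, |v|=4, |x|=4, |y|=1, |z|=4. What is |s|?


|s| = |u| + |v| + |x| + |y| + |z|
= 0 + 4 + 4 + 1 + 4
= 4 + 4 + 5
= 8 + 5
= 13

13


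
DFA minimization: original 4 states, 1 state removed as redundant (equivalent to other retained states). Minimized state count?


Original DFA: 4 states
Redundant states removed: 1
Minimized states = original - removed
= 4 - 1
= 3

3


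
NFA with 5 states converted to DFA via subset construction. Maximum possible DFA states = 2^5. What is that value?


NFA has 5 states
Subset construction: each DFA state = subset of NFA states
Maximum subsets = 2^5
2^5 = 32

32


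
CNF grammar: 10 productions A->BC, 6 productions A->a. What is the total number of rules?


CNF allows two rule forms:
  A -> BC (binary): 10 rules
  A -> a (terminal): 6 rules
Total = 10 + 6 = 16

16


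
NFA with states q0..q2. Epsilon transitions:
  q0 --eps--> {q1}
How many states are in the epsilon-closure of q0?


Starting from q0
Initialize closure = {q0}
Follow epsilon from q0 -> add q1
Final closure: {q0, q1}
Size = 2

2


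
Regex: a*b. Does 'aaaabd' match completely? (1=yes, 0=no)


Pattern: a*b
String: 'aaaabd'
Pattern requires: zero or more 'a's followed by exactly one 'b'
Found 4 leading 'a's
Remaining: 'bd'
Remaining is not 'b' -> no match
Result: 0

0


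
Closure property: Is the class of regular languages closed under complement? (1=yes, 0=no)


Regular languages are closed under all standard operations:
- Union: Yes (product construction)
- Intersection: Yes (product construction)
- Complement: Yes (swap accept/reject)
- Concatenation: Yes (NFA construction)
Operation: complement -> Closed

1


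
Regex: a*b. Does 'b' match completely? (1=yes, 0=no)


Pattern: a*b
String: 'b'
Pattern requires: zero or more 'a's followed by exactly one 'b'
Found 0 leading 'a's
Remaining: 'b'
Remaining is exactly 'b' -> match
Result: 1

1


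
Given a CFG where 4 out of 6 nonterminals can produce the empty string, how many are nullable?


Nonterminals: {S, A, B, C, D, E}
A nonterminal is nullable if it can derive epsilon
Counting nullable nonterminals: 4
Total nullable = 4

4


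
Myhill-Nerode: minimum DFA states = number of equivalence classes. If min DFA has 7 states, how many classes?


Myhill-Nerode theorem:
Number of equivalence classes = number of states in minimal DFA
Minimal DFA states = 7
Therefore equivalence classes = 7

7


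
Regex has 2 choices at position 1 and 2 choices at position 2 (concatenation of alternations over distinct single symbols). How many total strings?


First group: 2 alternatives
Second group: 2 alternatives
Concatenation: each choice from group 1 pairs with each from group 2
Total = 2 x 2 = 4

4


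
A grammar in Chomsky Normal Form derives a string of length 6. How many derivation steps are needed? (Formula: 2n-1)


Chomsky Normal Form derivation:
String length n = 6
Each step either:
  - Splits a nonterminal into two (n-1 such steps)
  - Converts a nonterminal to terminal (n such steps)
Total = (n-1) + n = 2n - 1
= 2(6) - 1
= 12 - 1
= 11

11


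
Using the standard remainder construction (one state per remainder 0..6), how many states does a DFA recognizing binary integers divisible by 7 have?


Divisibility by 7 is tracked via the remainder mod 7: 0, 1, ..., 6
The construction assigns one state to each remainder
Number of remainders = 7

7


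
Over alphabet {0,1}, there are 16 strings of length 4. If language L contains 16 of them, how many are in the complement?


Alphabet: {0,1}
String length: 4
Total strings of length 4 = 2^4 = 16
Strings in L = 16
Complement = total - |L|
= 16 - 16
= 0

0


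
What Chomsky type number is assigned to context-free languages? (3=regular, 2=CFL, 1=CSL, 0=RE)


Chomsky hierarchy levels:
  Type 3: Regular (DFA/NFA/regex)
  Type 2: Context-free (PDA)
  Type 1: Context-sensitive
  Type 0: Recursively enumerable (TM)
'context-free' corresponds to Type 2

2


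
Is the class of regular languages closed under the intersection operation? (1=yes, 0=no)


Regular languages are closed under:
- Union (DFA product construction)
- Intersection (DFA product construction)
- Complement (swap accept/reject states)
- Concatenation (NFA construction)
- Kleene star (NFA construction)
intersection is in this list
Therefore: closed

1


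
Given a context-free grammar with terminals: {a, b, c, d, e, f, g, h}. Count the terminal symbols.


Terminal symbols: a, b, c, d, e, f, g, h
Counting each: a (#1), b (#2), c (#3), d (#4), e (#5), f (#6), g (#7), h (#8)
Total = 8

8


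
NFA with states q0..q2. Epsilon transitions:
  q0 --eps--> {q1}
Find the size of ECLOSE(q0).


Starting from q0
Initialize closure = {q0}
Follow epsilon from q0 -> add q1
Final closure: {q0, q1}
Size = 2

2


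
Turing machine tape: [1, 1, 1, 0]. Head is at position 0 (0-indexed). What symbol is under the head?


Tape: [1, 1, 1, 0]
Positions: 0 1 2 3
Values:    1 1 1 0
Head at position 0
tape[0] = 1

1


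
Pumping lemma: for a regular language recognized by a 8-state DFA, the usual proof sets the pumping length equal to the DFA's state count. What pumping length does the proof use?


Pumping lemma for regular languages (standard proof):
Take p = |Q|, the number of DFA states.
Any string of length >= |Q| passes through |Q|+1 states while reading its first |Q| symbols,
so by pigeonhole some state repeats, giving the loop that can be pumped.
Here |Q| = 8
Therefore the proof uses p = 8

8


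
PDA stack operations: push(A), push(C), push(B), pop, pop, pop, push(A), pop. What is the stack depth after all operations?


Tracing stack operations:
  push(A) -> stack = [A], depth=1
  push(C) -> stack = [A,C], depth=2
  push(B) -> stack = [A,C,B], depth=3
  pop -> removed B, stack = [A,C], depth=2
  pop -> removed C, stack = [A], depth=1
  pop -> removed A, stack = [], depth=0
  push(A) -> stack = [A], depth=1
  pop -> removed A, stack = [], depth=0
Final depth = 0

0


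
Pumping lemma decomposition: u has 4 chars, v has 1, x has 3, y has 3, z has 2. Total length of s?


|s| = |u| + |v| + |x| + |y| + |z|
= 4 + 1 + 3 + 3 + 2
= 5 + 3 + 5
= 8 + 5
= 13

13


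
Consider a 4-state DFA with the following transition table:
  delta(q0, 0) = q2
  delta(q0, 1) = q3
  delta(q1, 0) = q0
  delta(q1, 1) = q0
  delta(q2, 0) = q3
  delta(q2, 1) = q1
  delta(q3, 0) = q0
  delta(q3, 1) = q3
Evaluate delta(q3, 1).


Looking up transition function:
delta(q3, 1) in the table
Row: q3, Column: 1
Result: q3

q3


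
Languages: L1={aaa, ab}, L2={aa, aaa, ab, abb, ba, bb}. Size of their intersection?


L1 = {aaa, ab}
L2 = {aa, aaa, ab, abb, ba, bb}
Checking each string in L1 against L2:
  'aaa': in L2? Yes
  'ab': in L2? Yes
Intersection = {aaa, ab}
|L1 ∩ L2| = 2

2


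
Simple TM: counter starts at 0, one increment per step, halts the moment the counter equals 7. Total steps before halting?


Counter starts at 0. Counting sequence:
  Step 1: counter = 1
  Step 2: counter = 2
  Step 3: counter = 3
  Step 4: counter = 4
  Step 5: counter = 5
  Step 6: counter = 6
  Step 7: counter = 7
Counter reached 7 -> halt
Total steps = 7

7


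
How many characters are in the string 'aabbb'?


String: 'aabbb'
Counting characters:
  'a' appears 2 time(s)
  'b' appears 3 time(s)
Total length = 2 + 3 = 5

5


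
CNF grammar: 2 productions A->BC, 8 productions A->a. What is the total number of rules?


CNF allows two rule forms:
  A -> BC (binary): 2 rules
  A -> a (terminal): 8 rules
Total = 2 + 8 = 10

10


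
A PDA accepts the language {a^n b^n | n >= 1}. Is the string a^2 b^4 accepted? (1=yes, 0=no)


Language requires equal numbers of a's and b's
PDA pushes for each 'a', pops for each 'b'
Number of a's = 2
Number of b's = 4
2 != 4 -> Reject

0


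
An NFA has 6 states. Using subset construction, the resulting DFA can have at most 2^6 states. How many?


NFA has 6 states
Subset construction: each DFA state = subset of NFA states
Maximum subsets = 2^6
2^6 = 64

64


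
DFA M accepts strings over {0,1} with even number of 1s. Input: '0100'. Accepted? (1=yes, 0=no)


DFA has 2 states: q_even (start, accept=yes) and q_odd
Processing string '0100' character by character:
  Position 0: read '0', 1-count=0 -> q_even (no change)
  Position 1: read '1', 1-count=1 -> q_odd
  Position 2: read '0', 1-count=1 -> q_odd (no change)
  Position 3: read '0', 1-count=1 -> q_odd (no change)
Final state: q_odd, total 1s = 1 (odd); the DFA requires an even count -> reject

0


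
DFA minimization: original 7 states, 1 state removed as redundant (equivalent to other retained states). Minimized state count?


Original DFA: 7 states
Redundant states removed: 1
Minimized states = original - removed
= 7 - 1
= 6

6


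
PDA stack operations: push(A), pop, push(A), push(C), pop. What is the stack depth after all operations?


Tracing stack operations:
  push(A) -> stack = [A], depth=1
  pop -> removed A, stack = [], depth=0
  push(A) -> stack = [A], depth=1
  push(C) -> stack = [A,C], depth=2
  pop -> removed C, stack = [A], depth=1
Final depth = 1

1


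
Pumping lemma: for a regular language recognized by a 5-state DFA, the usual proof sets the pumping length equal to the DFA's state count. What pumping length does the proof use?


Pumping lemma for regular languages (standard proof):
Take p = |Q|, the number of DFA states.
Any string of length >= |Q| passes through |Q|+1 states while reading its first |Q| symbols,
so by pigeonhole some state repeats, giving the loop that can be pumped.
Here |Q| = 5
Therefore the proof uses p = 5

5


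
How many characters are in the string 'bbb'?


String: 'bbb'
Counting characters:
  'b' appears 3 time(s)
Total length = 0 + 3 = 3

3


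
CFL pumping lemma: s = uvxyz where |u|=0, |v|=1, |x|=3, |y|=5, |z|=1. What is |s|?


|s| = |u| + |v| + |x| + |y| + |z|
= 0 + 1 + 3 + 5 + 1
= 1 + 3 + 6
= 4 + 6
= 10

10


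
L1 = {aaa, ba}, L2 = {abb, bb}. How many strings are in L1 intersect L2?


L1 = {aaa, ba}
L2 = {abb, bb}
Checking each string in L1 against L2:
  'aaa': in L2? No
  'ba': in L2? No
Intersection = {}
|L1 ∩ L2| = 0

0


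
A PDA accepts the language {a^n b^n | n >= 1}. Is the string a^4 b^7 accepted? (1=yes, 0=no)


Language requires equal numbers of a's and b's
PDA pushes for each 'a', pops for each 'b'
Number of a's = 4
Number of b's = 7
4 != 7 -> Reject

0


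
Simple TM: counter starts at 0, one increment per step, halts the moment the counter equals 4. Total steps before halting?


Counter starts at 0. Counting sequence:
  Step 1: counter = 1
  Step 2: counter = 2
  Step 3: counter = 3
  Step 4: counter = 4
Counter reached 4 -> halt
Total steps = 4

4


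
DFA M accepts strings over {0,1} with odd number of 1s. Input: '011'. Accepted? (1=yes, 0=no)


DFA has 2 states: q_even (start, accept=no) and q_odd
Processing string '011' character by character:
  Position 0: read '0', 1-count=0 -> q_even (no change)
  Position 1: read '1', 1-count=1 -> q_odd
  Position 2: read '1', 1-count=2 -> q_even
Final state: q_even, total 1s = 2 (even); the DFA requires an odd count -> reject

0


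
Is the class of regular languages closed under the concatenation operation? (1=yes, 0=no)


Regular languages are closed under:
- Union (DFA product construction)
- Intersection (DFA product construction)
- Complement (swap accept/reject states)
- Concatenation (NFA construction)
- Kleene star (NFA construction)
concatenation is in this list
Therefore: closed

1


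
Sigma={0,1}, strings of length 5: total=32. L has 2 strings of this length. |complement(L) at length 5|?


Alphabet: {0,1}
String length: 5
Total strings of length 5 = 2^5 = 32
Strings in L = 2
Complement = total - |L|
= 32 - 2
= 30

30


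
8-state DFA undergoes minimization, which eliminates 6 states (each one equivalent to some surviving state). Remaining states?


Original DFA: 8 states
Redundant states removed: 6
Minimized states = original - removed
= 8 - 6
= 2

2


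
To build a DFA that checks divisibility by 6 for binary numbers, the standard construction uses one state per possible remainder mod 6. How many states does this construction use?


Divisibility by 6 is tracked via the remainder mod 6: 0, 1, ..., 5
The construction assigns one state to each remainder
Number of remainders = 6

6


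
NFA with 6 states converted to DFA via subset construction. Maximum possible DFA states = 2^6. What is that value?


NFA has 6 states
Subset construction: each DFA state = subset of NFA states
Maximum subsets = 2^6
2^6 = 64

64


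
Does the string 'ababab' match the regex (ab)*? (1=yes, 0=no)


Pattern: (ab)*
String: 'ababab'
Pattern requires: zero or more repetitions of 'ab'
Pairs: ['ab', 'ab', 'ab']
All pairs are 'ab'? Yes
Result: 1

1


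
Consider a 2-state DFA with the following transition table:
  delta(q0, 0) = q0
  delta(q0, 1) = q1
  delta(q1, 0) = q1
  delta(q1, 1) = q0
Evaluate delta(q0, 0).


Looking up transition function:
delta(q0, 0) in the table
Row: q0, Column: 0
Result: q0

q0


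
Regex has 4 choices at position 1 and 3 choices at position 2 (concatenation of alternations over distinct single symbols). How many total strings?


First group: 4 alternatives
Second group: 3 alternatives
Concatenation: each choice from group 1 pairs with each from group 2
Total = 4 x 3 = 12

12


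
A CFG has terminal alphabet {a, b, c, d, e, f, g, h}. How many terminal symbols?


Terminal symbols: a, b, c, d, e, f, g, h
Counting each: a (#1), b (#2), c (#3), d (#4), e (#5), f (#6), g (#7), h (#8)
Total = 8

8


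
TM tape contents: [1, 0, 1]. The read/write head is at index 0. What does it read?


Tape: [1, 0, 1]
Positions: 0 1 2
Values:    1 0 1
Head at position 0
tape[0] = 1

1


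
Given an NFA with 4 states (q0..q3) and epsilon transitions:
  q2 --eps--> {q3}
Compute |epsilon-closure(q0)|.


Starting from q0
Initialize closure = {q0}
q0 has no outgoing epsilon transitions -> nothing to add
Final closure: {q0}
Size = 1

1


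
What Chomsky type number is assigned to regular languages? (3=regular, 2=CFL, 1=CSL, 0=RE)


Chomsky hierarchy levels:
  Type 3: Regular (DFA/NFA/regex)
  Type 2: Context-free (PDA)
  Type 1: Context-sensitive
  Type 0: Recursively enumerable (TM)
'regular' corresponds to Type 3

3


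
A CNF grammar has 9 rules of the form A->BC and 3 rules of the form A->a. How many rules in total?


CNF allows two rule forms:
  A -> BC (binary): 9 rules
  A -> a (terminal): 3 rules
Total = 9 + 3 = 12

12


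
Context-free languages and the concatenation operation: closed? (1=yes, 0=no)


CFL closure properties:
  Closed under: union, concatenation, Kleene star
  NOT closed under: intersection, complement
Operation 'concatenation' is in closed list -> Yes (closed)

1


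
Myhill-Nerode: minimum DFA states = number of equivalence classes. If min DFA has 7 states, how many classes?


Myhill-Nerode theorem:
Number of equivalence classes = number of states in minimal DFA
Minimal DFA states = 7
Therefore equivalence classes = 7

7


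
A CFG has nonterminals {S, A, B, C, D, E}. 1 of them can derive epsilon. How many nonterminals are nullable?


Nonterminals: {S, A, B, C, D, E}
A nonterminal is nullable if it can derive epsilon
Counting nullable nonterminals: 1
Total nullable = 1

1


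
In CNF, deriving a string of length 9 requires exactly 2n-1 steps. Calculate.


Chomsky Normal Form derivation:
String length n = 9
Each step either:
  - Splits a nonterminal into two (n-1 such steps)
  - Converts a nonterminal to terminal (n such steps)
Total = (n-1) + n = 2n - 1
= 2(9) - 1
= 18 - 1
= 17

17


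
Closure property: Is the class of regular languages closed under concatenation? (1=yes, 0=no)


Regular languages are closed under all standard operations:
- Union: Yes (product construction)
- Intersection: Yes (product construction)
- Complement: Yes (swap accept/reject)
- Concatenation: Yes (NFA construction)
Operation: concatenation -> Closed

1


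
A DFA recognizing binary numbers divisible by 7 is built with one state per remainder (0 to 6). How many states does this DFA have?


Divisibility by 7 is tracked via the remainder mod 7: 0, 1, ..., 6
The construction assigns one state to each remainder
Number of remainders = 7

7


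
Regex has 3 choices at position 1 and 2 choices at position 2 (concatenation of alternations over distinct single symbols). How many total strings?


First group: 3 alternatives
Second group: 2 alternatives
Concatenation: each choice from group 1 pairs with each from group 2
Total = 3 x 2 = 6

6


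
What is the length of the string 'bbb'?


String: 'bbb'
Counting characters:
  'b' appears 3 time(s)
Total length = 0 + 3 = 3

3


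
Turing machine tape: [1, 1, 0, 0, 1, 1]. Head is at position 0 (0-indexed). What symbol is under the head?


Tape: [1, 1, 0, 0, 1, 1]
Positions: 0 1 2 3 4 5
Values:    1 1 0 0 1 1
Head at position 0
tape[0] = 1

1


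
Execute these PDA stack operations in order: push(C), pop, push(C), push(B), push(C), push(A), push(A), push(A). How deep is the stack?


Tracing stack operations:
  push(C) -> stack = [C], depth=1
  pop -> removed C, stack = [], depth=0
  push(C) -> stack = [C], depth=1
  push(B) -> stack = [C,B], depth=2
  push(C) -> stack = [C,B,C], depth=3
  push(A) -> stack = [C,B,C,A], depth=4
  push(A) -> stack = [C,B,C,A,A], depth=5
  push(A) -> stack = [C,B,C,A,A,A], depth=6
Final depth = 6

6


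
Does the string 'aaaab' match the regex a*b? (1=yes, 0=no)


Pattern: a*b
String: 'aaaab'
Pattern requires: zero or more 'a's followed by exactly one 'b'
Found 4 leading 'a's
Remaining: 'b'
Remaining is exactly 'b' -> match
Result: 1

1


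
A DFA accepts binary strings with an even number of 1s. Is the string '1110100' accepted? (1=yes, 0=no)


DFA has 2 states: q_even (start, accept=yes) and q_odd
Processing string '1110100' character by character:
  Position 0: read '1', 1-count=1 -> q_odd
  Position 1: read '1', 1-count=2 -> q_even
  Position 2: read '1', 1-count=3 -> q_odd
  Position 3: read '0', 1-count=3 -> q_odd (no change)
  Position 4: read '1', 1-count=4 -> q_even
  Position 5: read '0', 1-count=4 -> q_even (no change)
  Position 6: read '0', 1-count=4 -> q_even (no change)
Final state: q_even, total 1s = 4 (even); the DFA requires an even count -> accept

1


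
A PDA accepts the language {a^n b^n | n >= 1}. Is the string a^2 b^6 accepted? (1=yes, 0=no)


Language requires equal numbers of a's and b's
PDA pushes for each 'a', pops for each 'b'
Number of a's = 2
Number of b's = 6
2 != 6 -> Reject

0


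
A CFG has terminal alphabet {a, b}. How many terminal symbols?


Terminal symbols: a, b
Counting each: a (#1), b (#2)
Total = 2

2


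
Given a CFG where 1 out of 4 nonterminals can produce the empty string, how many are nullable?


Nonterminals: {S, A, B, C}
A nonterminal is nullable if it can derive epsilon
Counting nullable nonterminals: 1
Total nullable = 1

1


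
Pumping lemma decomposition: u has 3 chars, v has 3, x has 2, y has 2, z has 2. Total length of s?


|s| = |u| + |v| + |x| + |y| + |z|
= 3 + 3 + 2 + 2 + 2
= 6 + 2 + 4
= 8 + 4
= 12

12


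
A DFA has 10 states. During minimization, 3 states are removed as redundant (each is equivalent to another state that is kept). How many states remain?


Original DFA: 10 states
Redundant states removed: 3
Minimized states = original - removed
= 10 - 3
= 7

7


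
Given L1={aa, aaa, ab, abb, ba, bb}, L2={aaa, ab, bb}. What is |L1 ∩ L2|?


L1 = {aa, aaa, ab, abb, ba, bb}
L2 = {aaa, ab, bb}
Checking each string in L1 against L2:
  'aa': in L2? No
  'aaa': in L2? Yes
  'ab': in L2? Yes
  'abb': in L2? No
  'ba': in L2? No
  'bb': in L2? Yes
Intersection = {aaa, ab, bb}
|L1 ∩ L2| = 3

3


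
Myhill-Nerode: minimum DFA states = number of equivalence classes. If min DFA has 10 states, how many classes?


Myhill-Nerode theorem:
Number of equivalence classes = number of states in minimal DFA
Minimal DFA states = 10
Therefore equivalence classes = 10

10


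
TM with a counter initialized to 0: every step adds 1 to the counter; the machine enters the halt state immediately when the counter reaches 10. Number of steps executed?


Counter starts at 0. Counting sequence:
  Step 1: counter = 1
  Step 2: counter = 2
  Step 3: counter = 3
  Step 4: counter = 4
  Step 5: counter = 5
  Step 6: counter = 6
  ...
  Step 10: counter = 10
Counter reached 10 -> halt
Total steps = 10

10


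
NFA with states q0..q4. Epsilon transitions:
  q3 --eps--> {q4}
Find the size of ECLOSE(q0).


Starting from q0
Initialize closure = {q0}
q0 has no outgoing epsilon transitions -> nothing to add
Final closure: {q0}
Size = 1

1


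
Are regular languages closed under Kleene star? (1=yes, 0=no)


Regular languages are closed under:
- Union (DFA product construction)
- Intersection (DFA product construction)
- Complement (swap accept/reject states)
- Concatenation (NFA construction)
- Kleene star (NFA construction)
Kleene star is in this list
Therefore: closed

1


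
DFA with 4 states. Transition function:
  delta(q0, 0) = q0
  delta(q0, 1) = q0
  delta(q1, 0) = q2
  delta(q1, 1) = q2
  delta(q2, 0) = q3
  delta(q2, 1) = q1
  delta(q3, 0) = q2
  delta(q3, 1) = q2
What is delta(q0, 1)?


Looking up transition function:
delta(q0, 1) in the table
Row: q0, Column: 1
Result: q0

q0


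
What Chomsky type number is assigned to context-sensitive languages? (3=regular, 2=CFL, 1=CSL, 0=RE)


Chomsky hierarchy levels:
  Type 3: Regular (DFA/NFA/regex)
  Type 2: Context-free (PDA)
  Type 1: Context-sensitive
  Type 0: Recursively enumerable (TM)
'context-sensitive' corresponds to Type 1

1


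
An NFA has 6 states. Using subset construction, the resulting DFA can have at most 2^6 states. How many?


NFA has 6 states
Subset construction: each DFA state = subset of NFA states
Maximum subsets = 2^6
2^6 = 64

64


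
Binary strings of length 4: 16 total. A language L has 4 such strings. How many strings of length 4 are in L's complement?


Alphabet: {0,1}
String length: 4
Total strings of length 4 = 2^4 = 16
Strings in L = 4
Complement = total - |L|
= 16 - 4
= 12

12


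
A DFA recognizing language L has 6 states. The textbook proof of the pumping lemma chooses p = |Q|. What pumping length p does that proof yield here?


Pumping lemma for regular languages (standard proof):
Take p = |Q|, the number of DFA states.
Any string of length >= |Q| passes through |Q|+1 states while reading its first |Q| symbols,
so by pigeonhole some state repeats, giving the loop that can be pumped.
Here |Q| = 6
Therefore the proof uses p = 6

6


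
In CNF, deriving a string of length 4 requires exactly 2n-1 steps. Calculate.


Chomsky Normal Form derivation:
String length n = 4
Each step either:
  - Splits a nonterminal into two (n-1 such steps)
  - Converts a nonterminal to terminal (n such steps)
Total = (n-1) + n = 2n - 1
= 2(4) - 1
= 8 - 1
= 7

7


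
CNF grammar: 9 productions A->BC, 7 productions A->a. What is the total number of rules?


CNF allows two rule forms:
  A -> BC (binary): 9 rules
  A -> a (terminal): 7 rules
Total = 9 + 7 = 16

16


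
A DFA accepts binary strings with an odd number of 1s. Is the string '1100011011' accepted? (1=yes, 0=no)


DFA has 2 states: q_even (start, accept=no) and q_odd
Processing string '1100011011' character by character:
  Position 0: read '1', 1-count=1 -> q_odd
  Position 1: read '1', 1-count=2 -> q_even
  Position 2: read '0', 1-count=2 -> q_even (no change)
  Position 3: read '0', 1-count=2 -> q_even (no change)
  Position 4: read '0', 1-count=2 -> q_even (no change)
  Position 5: read '1', 1-count=3 -> q_odd
  Position 6: read '1', 1-count=4 -> q_even
  Position 7: read '0', 1-count=4 -> q_even (no change)
  Position 8: read '1', 1-count=5 -> q_odd
  Position 9: read '1', 1-count=6 -> q_even
Final state: q_even, total 1s = 6 (even); the DFA requires an odd count -> reject

0


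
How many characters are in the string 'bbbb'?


String: 'bbbb'
Counting characters:
  'b' appears 4 time(s)
Total length = 0 + 4 = 4

4


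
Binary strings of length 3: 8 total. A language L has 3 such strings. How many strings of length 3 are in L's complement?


Alphabet: {0,1}
String length: 3
Total strings of length 3 = 2^3 = 8
Strings in L = 3
Complement = total - |L|
= 8 - 3
= 5

5


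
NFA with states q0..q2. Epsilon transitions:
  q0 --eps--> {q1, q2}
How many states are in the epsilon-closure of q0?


Starting from q0
Initialize closure = {q0}
Follow epsilon from q0 -> add q1
Follow epsilon from q0 -> add q2
Final closure: {q0, q1, q2}
Size = 3

3


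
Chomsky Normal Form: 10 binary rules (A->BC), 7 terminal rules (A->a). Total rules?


CNF allows two rule forms:
  A -> BC (binary): 10 rules
  A -> a (terminal): 7 rules
Total = 10 + 7 = 17

17


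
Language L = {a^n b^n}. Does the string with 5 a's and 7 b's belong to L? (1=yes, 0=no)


Language requires equal numbers of a's and b's
PDA pushes for each 'a', pops for each 'b'
Number of a's = 5
Number of b's = 7
5 != 7 -> Reject

0


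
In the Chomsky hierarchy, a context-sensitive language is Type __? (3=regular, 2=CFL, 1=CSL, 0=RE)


Chomsky hierarchy levels:
  Type 3: Regular (DFA/NFA/regex)
  Type 2: Context-free (PDA)
  Type 1: Context-sensitive
  Type 0: Recursively enumerable (TM)
'context-sensitive' corresponds to Type 1

1


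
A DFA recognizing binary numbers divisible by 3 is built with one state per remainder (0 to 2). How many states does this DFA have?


Divisibility by 3 is tracked via the remainder mod 3: 0, 1, ..., 2
The construction assigns one state to each remainder
Number of remainders = 3

3


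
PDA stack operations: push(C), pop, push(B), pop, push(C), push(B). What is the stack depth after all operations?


Tracing stack operations:
  push(C) -> stack = [C], depth=1
  pop -> removed C, stack = [], depth=0
  push(B) -> stack = [B], depth=1
  pop -> removed B, stack = [], depth=0
  push(C) -> stack = [C], depth=1
  push(B) -> stack = [C,B], depth=2
Final depth = 2

2


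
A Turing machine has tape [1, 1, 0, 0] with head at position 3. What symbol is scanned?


Tape: [1, 1, 0, 0]
Positions: 0 1 2 3
Values:    1 1 0 0
Head at position 3
tape[3] = 0

0


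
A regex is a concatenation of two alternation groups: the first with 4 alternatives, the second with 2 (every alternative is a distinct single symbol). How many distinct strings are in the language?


First group: 4 alternatives
Second group: 2 alternatives
Concatenation: each choice from group 1 pairs with each from group 2
Total = 4 x 2 = 8

8


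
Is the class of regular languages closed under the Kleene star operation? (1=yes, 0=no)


Regular languages are closed under:
- Union (DFA product construction)
- Intersection (DFA product construction)
- Complement (swap accept/reject states)
- Concatenation (NFA construction)
- Kleene star (NFA construction)
Kleene star is in this list
Therefore: closed

1


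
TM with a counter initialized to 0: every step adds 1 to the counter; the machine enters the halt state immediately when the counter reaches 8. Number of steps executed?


Counter starts at 0. Counting sequence:
  Step 1: counter = 1
  Step 2: counter = 2
  Step 3: counter = 3
  Step 4: counter = 4
  Step 5: counter = 5
  Step 6: counter = 6
  Step 7: counter = 7
  Step 8: counter = 8
Counter reached 8 -> halt
Total steps = 8

8


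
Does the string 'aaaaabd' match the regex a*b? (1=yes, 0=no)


Pattern: a*b
String: 'aaaaabd'
Pattern requires: zero or more 'a's followed by exactly one 'b'
Found 5 leading 'a's
Remaining: 'bd'
Remaining is not 'b' -> no match
Result: 0

0


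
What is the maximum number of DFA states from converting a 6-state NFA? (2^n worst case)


NFA has 6 states
Subset construction: each DFA state = subset of NFA states
Maximum subsets = 2^6
2^6 = 64

64


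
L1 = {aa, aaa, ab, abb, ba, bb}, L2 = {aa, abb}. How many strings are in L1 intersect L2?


L1 = {aa, aaa, ab, abb, ba, bb}
L2 = {aa, abb}
Checking each string in L1 against L2:
  'aa': in L2? Yes
  'aaa': in L2? No
  'ab': in L2? No
  'abb': in L2? Yes
  'ba': in L2? No
  'bb': in L2? No
Intersection = {aa, abb}
|L1 ∩ L2| = 2

2
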